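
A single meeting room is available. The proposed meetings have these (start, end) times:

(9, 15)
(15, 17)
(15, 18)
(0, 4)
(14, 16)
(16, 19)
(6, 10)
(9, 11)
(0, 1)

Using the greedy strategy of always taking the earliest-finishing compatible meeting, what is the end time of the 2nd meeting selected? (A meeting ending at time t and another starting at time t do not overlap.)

Greedy by earliest finish: after sorting by end time, pick each interval compatible with the last pick.
Sorted by end: (0,1)  (0,4)  (6,10)  (9,11)  (9,15)  (14,16)  (15,17)  (15,18)  (16,19)
take (0,1); take (6,10); skip (9,15); take (14,16); skip (15,17); take (16,19).
Selected: (0,1) (6,10) (14,16) (16,19)

10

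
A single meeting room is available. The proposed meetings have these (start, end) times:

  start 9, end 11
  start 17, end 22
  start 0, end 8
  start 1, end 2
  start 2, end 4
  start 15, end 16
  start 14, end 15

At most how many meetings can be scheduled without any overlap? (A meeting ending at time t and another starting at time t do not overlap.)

6

Sorted by end: (1,2)  (2,4)  (0,8)  (9,11)  (14,15)  (15,16)  (17,22)
take (1,2); take (2,4); take (9,11); take (14,15); take (15,16); take (17,22).
Selected 6 meetings.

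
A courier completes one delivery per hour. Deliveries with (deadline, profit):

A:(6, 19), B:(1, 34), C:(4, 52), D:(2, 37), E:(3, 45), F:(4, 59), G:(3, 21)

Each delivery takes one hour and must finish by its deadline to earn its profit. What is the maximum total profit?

Sort by profit descending; place each in the latest free slot ≤ its deadline.
By profit: F(d4,59), C(d4,52), E(d3,45), D(d2,37), B(d1,34), G(d3,21), A(d6,19)
F→slot 4; C→slot 3; E→slot 2; D→slot 1; B skipped; G skipped; A→slot 6.
Profit = 37 + 45 + 52 + 59 + 19 = 212

212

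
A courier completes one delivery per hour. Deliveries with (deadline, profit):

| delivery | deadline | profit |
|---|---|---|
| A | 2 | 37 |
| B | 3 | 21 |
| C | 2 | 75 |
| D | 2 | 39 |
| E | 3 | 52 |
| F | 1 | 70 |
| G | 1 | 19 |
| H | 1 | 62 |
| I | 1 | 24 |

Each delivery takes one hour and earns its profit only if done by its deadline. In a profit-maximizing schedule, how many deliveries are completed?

3

Sort by profit descending; place each in the latest free slot ≤ its deadline.
Profit order: C=75 F=70 H=62 E=52 D=39 A=37 I=24 B=21 G=19
Assign: C→slot 2, F→slot 1, H skipped, E→slot 3, D skipped, A skipped, I skipped, B skipped, G skipped.
Slots: [1:F] [2:C] [3:E]
3 of 9 scheduled.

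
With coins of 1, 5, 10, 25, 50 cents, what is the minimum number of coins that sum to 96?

5

96 − 1×50→46 − 1×25→21 − 2×10→1 − 1×1→0
Total coins = 1 + 1 + 2 + 1 = 5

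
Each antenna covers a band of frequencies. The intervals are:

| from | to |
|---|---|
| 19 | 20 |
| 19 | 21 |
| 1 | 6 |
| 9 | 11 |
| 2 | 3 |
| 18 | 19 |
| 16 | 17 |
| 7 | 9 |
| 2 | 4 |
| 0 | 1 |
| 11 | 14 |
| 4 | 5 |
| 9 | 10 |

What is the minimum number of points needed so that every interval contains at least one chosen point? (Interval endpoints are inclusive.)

7

Sorted: [0,1] [2,3] [2,4] [4,5] [1,6] [7,9] [9,10] [9,11] [11,14] [16,17] [18,19] [19,20] [19,21]
{[0,1]} hit by 1; {[2,3],[2,4]} hit by 3; {[4,5],[1,6]} hit by 5; {[7,9],[9,10],[9,11]} hit by 9; {[11,14]} hit by 14; {[16,17]} hit by 17; {[18,19],[19,20],[19,21]} hit by 19.
Points: 1, 3, 5, 9, 14, 17, 19 (7 total).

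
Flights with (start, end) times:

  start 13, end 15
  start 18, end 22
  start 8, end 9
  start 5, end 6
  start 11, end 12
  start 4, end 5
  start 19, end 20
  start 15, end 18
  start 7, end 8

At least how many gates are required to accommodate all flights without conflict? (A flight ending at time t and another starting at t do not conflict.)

2

starts: [4, 5, 7, 8, 11, 13, 15, 18, 19]
ends:   [5, 6, 8, 9, 12, 15, 18, 20, 22]
s4→1 e5→0 s5→1 e6→0 s7→1 e8→0 s8→1 e9→0 s11→1 e12→0 s13→1 e15→0 s15→1 e18→0 s18→1 s19→2  — peak 2.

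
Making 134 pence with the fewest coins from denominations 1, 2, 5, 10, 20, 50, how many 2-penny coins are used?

Greedy: take as many of the largest coin as possible, then repeat with the remainder.
134 − 2×50→34 − 1×20→14 − 1×10→4 − 2×2→0
Count of 2: 2

2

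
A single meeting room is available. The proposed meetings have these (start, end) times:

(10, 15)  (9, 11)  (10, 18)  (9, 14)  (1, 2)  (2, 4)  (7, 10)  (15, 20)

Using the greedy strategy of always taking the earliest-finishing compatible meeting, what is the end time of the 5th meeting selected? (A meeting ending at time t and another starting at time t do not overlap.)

By end time: (1,2), (2,4), (7,10), (9,11), (9,14), (10,15), (10,18), (15,20).
Pick (1,2); next start ≥ 2 → (2,4); next start ≥ 4 → (7,10); next start ≥ 10 → (10,15); next start ≥ 15 → (15,20).
Selected: (1,2) (2,4) (7,10) (10,15) (15,20)

20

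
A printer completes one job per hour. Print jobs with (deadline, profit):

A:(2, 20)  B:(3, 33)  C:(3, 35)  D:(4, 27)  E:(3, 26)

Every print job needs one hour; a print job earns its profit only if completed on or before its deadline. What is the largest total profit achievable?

Sort by profit descending; place each in the latest free slot ≤ its deadline.
Profit order: C=35 B=33 D=27 E=26 A=20
Assign: C→slot 3, B→slot 2, D→slot 4, E→slot 1, A skipped.
Slots: [1:E] [2:B] [3:C] [4:D]
Profit = 26 + 33 + 35 + 27 = 121

121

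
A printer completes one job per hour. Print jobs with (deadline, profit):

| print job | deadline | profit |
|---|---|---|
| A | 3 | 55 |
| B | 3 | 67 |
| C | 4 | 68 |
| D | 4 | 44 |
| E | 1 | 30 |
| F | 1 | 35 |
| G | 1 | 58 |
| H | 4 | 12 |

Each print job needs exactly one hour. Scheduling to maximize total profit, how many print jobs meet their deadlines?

4

Sort by profit descending; place each in the latest free slot ≤ its deadline.
By profit: C(d4,68), B(d3,67), G(d1,58), A(d3,55), D(d4,44), F(d1,35), E(d1,30), H(d4,12)
C→slot 4; B→slot 3; G→slot 1; A→slot 2; D skipped; F skipped; E skipped; H skipped.
4 of 8 scheduled.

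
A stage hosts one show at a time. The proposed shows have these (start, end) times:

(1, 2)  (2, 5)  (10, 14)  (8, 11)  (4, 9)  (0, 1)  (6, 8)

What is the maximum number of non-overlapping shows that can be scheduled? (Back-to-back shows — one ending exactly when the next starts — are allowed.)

5

Greedy by earliest finish: after sorting by end time, pick each interval compatible with the last pick.
By end time: (0,1), (1,2), (2,5), (6,8), (4,9), (8,11), (10,14).
Pick (0,1); next start ≥ 1 → (1,2); next start ≥ 2 → (2,5); next start ≥ 5 → (6,8); next start ≥ 8 → (8,11).
Selected 5 shows.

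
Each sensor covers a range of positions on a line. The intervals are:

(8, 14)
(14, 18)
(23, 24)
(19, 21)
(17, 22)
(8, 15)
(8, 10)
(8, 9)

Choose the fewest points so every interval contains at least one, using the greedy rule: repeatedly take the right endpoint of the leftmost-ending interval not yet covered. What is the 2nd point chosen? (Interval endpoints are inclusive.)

Process intervals by earliest right end; each time one isn't hit yet, stab at its right endpoint.
Sorted: [8,9] [8,10] [8,14] [8,15] [14,18] [19,21] [17,22] [23,24]
{[8,9],[8,10],[8,14],[8,15]} hit by 9; {[14,18]} hit by 18; {[19,21],[17,22]} hit by 21; {[23,24]} hit by 24.
Points: 9, 18, 21, 24 (4 total).

18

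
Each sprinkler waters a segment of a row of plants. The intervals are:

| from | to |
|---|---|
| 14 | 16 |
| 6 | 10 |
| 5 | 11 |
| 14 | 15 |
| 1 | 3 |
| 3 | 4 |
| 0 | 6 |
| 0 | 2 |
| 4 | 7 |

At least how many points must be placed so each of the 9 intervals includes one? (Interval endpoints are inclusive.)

4

By right end: [0,2]  [1,3]  [3,4]  [0,6]  [4,7]  [6,10]  [5,11]  [14,15]  [14,16]
[0,2] uncovered → point at 2; [3,4] uncovered → point at 4; [6,10] uncovered → point at 10; [14,15] uncovered → point at 15.
Points: 2, 4, 10, 15 (4 total).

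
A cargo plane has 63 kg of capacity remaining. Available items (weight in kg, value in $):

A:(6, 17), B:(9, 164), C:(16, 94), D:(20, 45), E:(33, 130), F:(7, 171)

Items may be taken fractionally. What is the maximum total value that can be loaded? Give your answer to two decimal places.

551.12

Order: F (171/7=24.43) > B (164/9=18.22) > C (94/16=5.88) > E (130/33=3.94) > A (17/6=2.83) > D (45/20=2.25)
Fill: take F (7 @ 171) → take B (9 @ 164) → take C (16 @ 94) → take 31/33 of E → 122.12; 63/63 used.
Total value = 551.12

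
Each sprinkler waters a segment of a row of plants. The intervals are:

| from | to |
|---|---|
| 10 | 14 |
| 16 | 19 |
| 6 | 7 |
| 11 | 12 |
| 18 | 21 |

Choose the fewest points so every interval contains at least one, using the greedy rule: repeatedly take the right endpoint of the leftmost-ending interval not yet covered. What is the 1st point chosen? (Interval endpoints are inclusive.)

7

By right end: [6,7]  [11,12]  [10,14]  [16,19]  [18,21]
[6,7] uncovered → point at 7; [11,12] uncovered → point at 12; [16,19] uncovered → point at 19.
Points: 7, 12, 19 (3 total).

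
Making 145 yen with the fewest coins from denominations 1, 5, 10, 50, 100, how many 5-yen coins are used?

Greedy: take as many of the largest coin as possible, then repeat with the remainder.
145 = 1×100 + 4×10 + 1×5
Count of 5: 1

1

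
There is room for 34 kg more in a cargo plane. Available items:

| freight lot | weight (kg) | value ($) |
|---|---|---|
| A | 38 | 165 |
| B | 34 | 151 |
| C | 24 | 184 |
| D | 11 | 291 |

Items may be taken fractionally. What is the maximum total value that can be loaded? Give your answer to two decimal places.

467.33

Greedy by value/weight ratio, highest first.
Ratios (sorted): D 26.45, C 7.67, B 4.44, A 4.34
take D (11 @ 291); take 23/24 of C → 176.33. Capacity used 34/34.
Total value = 467.33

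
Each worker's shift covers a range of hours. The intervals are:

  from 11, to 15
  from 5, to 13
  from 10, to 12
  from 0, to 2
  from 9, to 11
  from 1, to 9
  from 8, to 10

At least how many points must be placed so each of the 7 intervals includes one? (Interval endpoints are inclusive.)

3

Process intervals by earliest right end; each time one isn't hit yet, stab at its right endpoint.
Sorted: [0,2] [1,9] [8,10] [9,11] [10,12] [5,13] [11,15]
{[0,2],[1,9]} hit by 2; {[8,10],[9,11],[10,12],[5,13]} hit by 10; {[11,15]} hit by 15.
Points: 2, 10, 15 (3 total).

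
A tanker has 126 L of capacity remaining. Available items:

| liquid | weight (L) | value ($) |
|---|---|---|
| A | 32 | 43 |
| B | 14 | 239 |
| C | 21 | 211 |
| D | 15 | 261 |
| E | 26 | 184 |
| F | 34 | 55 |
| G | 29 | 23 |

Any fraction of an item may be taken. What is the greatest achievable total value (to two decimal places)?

971.50

Order: D (261/15=17.40) > B (239/14=17.07) > C (211/21=10.05) > E (184/26=7.08) > F (55/34=1.62) > A (43/32=1.34) > G (23/29=0.79)
Fill: take D (15 @ 261) → take B (14 @ 239) → take C (21 @ 211) → take E (26 @ 184) → take F (34 @ 55) → take 16/32 of A → 21.50; 126/126 used.
Total value = 971.50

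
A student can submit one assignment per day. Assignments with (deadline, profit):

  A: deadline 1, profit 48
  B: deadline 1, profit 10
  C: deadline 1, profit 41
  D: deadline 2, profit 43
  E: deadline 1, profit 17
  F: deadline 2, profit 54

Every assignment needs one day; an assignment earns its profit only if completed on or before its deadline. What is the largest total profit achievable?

102

Profit order: F=54 A=48 D=43 C=41 E=17 B=10
Assign: F→slot 2, A→slot 1, D skipped, C skipped, E skipped, B skipped.
Slots: [1:A] [2:F]
Profit = 48 + 54 = 102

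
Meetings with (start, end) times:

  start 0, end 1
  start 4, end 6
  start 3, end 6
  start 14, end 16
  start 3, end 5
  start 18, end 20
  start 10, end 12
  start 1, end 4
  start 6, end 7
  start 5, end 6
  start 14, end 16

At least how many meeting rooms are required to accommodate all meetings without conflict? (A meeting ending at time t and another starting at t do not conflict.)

3

Count concurrent intervals with a sweep; the peak is the room count.
starts: [0, 1, 3, 3, 4, 5, 6, 10, 14, 14, 18]
ends:   [1, 4, 5, 6, 6, 6, 7, 12, 16, 16, 20]
s0→1 e1→0 s1→1 s3→2 s3→3  — peak 3.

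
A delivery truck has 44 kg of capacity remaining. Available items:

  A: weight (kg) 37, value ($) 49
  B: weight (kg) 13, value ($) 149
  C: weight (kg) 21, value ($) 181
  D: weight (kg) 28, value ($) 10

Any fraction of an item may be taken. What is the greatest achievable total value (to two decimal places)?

343.24

Sort by value per unit weight and fill in that order.
Order: B (149/13=11.46) > C (181/21=8.62) > A (49/37=1.32) > D (10/28=0.36)
Fill: take B (13 @ 149) → take C (21 @ 181) → take 10/37 of A → 13.24; 44/44 used.
Total value = 343.24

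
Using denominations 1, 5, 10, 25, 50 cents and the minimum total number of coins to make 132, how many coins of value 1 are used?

2

132 = 2×50 + 1×25 + 1×5 + 2×1
Count of 1: 2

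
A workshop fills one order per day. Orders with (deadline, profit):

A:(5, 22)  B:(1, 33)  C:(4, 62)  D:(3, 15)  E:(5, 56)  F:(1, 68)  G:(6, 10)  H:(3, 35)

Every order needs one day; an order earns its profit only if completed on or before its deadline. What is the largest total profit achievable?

By profit: F(d1,68), C(d4,62), E(d5,56), H(d3,35), B(d1,33), A(d5,22), D(d3,15), G(d6,10)
F→slot 1; C→slot 4; E→slot 5; H→slot 3; B skipped; A→slot 2; D skipped; G→slot 6.
Profit = 68 + 22 + 35 + 62 + 56 + 10 = 253

253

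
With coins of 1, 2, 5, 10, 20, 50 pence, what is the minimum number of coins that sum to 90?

90 = 1×50 + 2×20
Total coins = 1 + 2 = 3

3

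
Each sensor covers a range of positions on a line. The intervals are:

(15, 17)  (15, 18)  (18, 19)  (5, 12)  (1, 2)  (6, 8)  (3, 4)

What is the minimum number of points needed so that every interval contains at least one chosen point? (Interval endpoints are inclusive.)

5

Process intervals by earliest right end; each time one isn't hit yet, stab at its right endpoint.
By right end: [1,2]  [3,4]  [6,8]  [5,12]  [15,17]  [15,18]  [18,19]
[1,2] uncovered → point at 2; [3,4] uncovered → point at 4; [6,8] uncovered → point at 8; [15,17] uncovered → point at 17; [18,19] uncovered → point at 19.
Points: 2, 4, 8, 17, 19 (5 total).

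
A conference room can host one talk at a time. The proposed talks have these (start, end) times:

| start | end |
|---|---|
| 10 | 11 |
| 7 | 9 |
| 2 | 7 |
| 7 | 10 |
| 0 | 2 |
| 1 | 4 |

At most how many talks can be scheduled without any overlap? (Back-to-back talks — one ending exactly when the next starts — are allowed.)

4

Order by finish time; keep every interval that doesn't clash with the previous kept one.
By end time: (0,2), (1,4), (2,7), (7,9), (7,10), (10,11).
Pick (0,2); next start ≥ 2 → (2,7); next start ≥ 7 → (7,9); next start ≥ 9 → (10,11).
Selected 4 talks.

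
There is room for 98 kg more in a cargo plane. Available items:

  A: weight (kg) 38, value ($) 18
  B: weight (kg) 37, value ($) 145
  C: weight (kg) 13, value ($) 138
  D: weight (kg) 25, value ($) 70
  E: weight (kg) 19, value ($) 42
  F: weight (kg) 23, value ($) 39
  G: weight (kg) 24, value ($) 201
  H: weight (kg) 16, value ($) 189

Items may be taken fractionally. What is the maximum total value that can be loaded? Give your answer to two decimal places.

695.40

Sort by value per unit weight and fill in that order.
Order: H (189/16=11.81) > C (138/13=10.62) > G (201/24=8.38) > B (145/37=3.92) > D (70/25=2.80) > E (42/19=2.21) > F (39/23=1.70) > A (18/38=0.47)
Fill: take H (16 @ 189) → take C (13 @ 138) → take G (24 @ 201) → take B (37 @ 145) → take 8/25 of D → 22.40; 98/98 used.
Total value = 695.40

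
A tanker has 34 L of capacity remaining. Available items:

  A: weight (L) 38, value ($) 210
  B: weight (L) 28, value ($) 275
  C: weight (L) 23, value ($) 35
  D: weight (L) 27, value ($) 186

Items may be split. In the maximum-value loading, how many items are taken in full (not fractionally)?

1

Sort by value per unit weight and fill in that order.
Order: B (275/28=9.82) > D (186/27=6.89) > A (210/38=5.53) > C (35/23=1.52)
Fill: take B (28 @ 275) → take 6/27 of D → 41.33; 34/34 used.
1 item(s) taken whole; one partial (take 6/27 of D).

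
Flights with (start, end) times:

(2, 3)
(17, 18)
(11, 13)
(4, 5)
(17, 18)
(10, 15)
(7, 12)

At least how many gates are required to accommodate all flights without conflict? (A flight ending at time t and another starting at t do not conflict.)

3

The answer is the maximum number of intervals overlapping at any instant.
starts: [2, 4, 7, 10, 11, 17, 17]
ends:   [3, 5, 12, 13, 15, 18, 18]
s2→1 e3→0 s4→1 e5→0 s7→1 s10→2 s11→3  — peak 3.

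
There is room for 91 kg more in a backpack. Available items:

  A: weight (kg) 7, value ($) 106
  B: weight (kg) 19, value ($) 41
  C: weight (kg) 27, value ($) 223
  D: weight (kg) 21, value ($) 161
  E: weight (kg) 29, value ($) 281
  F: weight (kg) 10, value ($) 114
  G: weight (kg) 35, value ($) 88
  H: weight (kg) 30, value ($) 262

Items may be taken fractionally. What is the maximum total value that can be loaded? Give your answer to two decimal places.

886.89

Order: A (106/7=15.14) > F (114/10=11.40) > E (281/29=9.69) > H (262/30=8.73) > C (223/27=8.26) > D (161/21=7.67) > G (88/35=2.51) > B (41/19=2.16)
Fill: take A (7 @ 106) → take F (10 @ 114) → take E (29 @ 281) → take H (30 @ 262) → take 15/27 of C → 123.89; 91/91 used.
Total value = 886.89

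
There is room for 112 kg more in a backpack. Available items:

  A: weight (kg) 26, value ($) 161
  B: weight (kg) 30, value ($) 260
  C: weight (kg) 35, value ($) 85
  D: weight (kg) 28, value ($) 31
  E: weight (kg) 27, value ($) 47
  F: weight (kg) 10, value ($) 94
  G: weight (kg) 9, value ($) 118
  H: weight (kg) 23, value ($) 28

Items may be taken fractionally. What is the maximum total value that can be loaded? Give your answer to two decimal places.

721.48

Order: G (118/9=13.11) > F (94/10=9.40) > B (260/30=8.67) > A (161/26=6.19) > C (85/35=2.43) > E (47/27=1.74) > H (28/23=1.22) > D (31/28=1.11)
Fill: take G (9 @ 118) → take F (10 @ 94) → take B (30 @ 260) → take A (26 @ 161) → take C (35 @ 85) → take 2/27 of E → 3.48; 112/112 used.
Total value = 721.48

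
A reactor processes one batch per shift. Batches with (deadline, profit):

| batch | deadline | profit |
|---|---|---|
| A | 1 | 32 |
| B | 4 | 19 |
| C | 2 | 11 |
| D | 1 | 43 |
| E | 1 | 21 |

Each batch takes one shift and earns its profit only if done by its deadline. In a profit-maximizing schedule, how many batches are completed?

Profit order: D=43 A=32 E=21 B=19 C=11
Assign: D→slot 1, A skipped, E skipped, B→slot 4, C→slot 2.
Slots: [1:D] [2:C] [4:B]
3 of 5 scheduled.

3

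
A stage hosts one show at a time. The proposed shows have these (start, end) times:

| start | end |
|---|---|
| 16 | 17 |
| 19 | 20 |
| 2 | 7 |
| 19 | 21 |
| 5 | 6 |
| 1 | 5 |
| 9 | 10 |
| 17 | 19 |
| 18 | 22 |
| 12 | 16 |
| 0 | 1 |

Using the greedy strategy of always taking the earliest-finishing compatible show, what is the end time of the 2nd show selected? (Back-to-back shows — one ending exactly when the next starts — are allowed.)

Greedy by earliest finish: after sorting by end time, pick each interval compatible with the last pick.
By end time: (0,1), (1,5), (5,6), (2,7), (9,10), (12,16), (16,17), (17,19), (19,20), (19,21), (18,22).
Pick (0,1); next start ≥ 1 → (1,5); next start ≥ 5 → (5,6); next start ≥ 6 → (9,10); next start ≥ 10 → (12,16); next start ≥ 16 → (16,17); next start ≥ 17 → (17,19); next start ≥ 19 → (19,20).
Selected: (0,1) (1,5) (5,6) (9,10) (12,16) (16,17) (17,19) (19,20)

5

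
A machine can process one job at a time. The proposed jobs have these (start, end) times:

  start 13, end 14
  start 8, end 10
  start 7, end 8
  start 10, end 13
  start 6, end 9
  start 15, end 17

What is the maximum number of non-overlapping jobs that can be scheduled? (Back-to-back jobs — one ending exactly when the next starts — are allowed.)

5

Sort by end time and greedily take each interval whose start is ≥ the last chosen end.
By end time: (7,8), (6,9), (8,10), (10,13), (13,14), (15,17).
Pick (7,8); next start ≥ 8 → (8,10); next start ≥ 10 → (10,13); next start ≥ 13 → (13,14); next start ≥ 14 → (15,17).
Selected 5 jobs.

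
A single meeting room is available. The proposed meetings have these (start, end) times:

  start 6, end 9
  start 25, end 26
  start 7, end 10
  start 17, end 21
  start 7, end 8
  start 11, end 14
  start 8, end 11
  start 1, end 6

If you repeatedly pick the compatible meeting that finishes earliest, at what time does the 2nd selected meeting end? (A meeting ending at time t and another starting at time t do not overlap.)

8

Sort by end time and greedily take each interval whose start is ≥ the last chosen end.
By end time: (1,6), (7,8), (6,9), (7,10), (8,11), (11,14), (17,21), (25,26).
Pick (1,6); next start ≥ 6 → (7,8); next start ≥ 8 → (8,11); next start ≥ 11 → (11,14); next start ≥ 14 → (17,21); next start ≥ 21 → (25,26).
Selected: (1,6) (7,8) (8,11) (11,14) (17,21) (25,26)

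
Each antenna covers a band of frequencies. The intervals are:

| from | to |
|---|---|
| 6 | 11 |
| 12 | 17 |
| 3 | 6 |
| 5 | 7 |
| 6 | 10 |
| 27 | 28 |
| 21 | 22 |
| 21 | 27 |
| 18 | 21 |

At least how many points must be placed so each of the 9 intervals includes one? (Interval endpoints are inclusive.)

Sorted: [3,6] [5,7] [6,10] [6,11] [12,17] [18,21] [21,22] [21,27] [27,28]
{[3,6],[5,7],[6,10],[6,11]} hit by 6; {[12,17]} hit by 17; {[18,21],[21,22],[21,27]} hit by 21; {[27,28]} hit by 28.
Points: 6, 17, 21, 28 (4 total).

4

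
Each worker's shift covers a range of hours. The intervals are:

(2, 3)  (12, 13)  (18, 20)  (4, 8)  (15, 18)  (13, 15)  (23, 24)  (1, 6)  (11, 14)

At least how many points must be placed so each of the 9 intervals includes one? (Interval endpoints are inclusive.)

5

Sorted: [2,3] [1,6] [4,8] [12,13] [11,14] [13,15] [15,18] [18,20] [23,24]
{[2,3],[1,6]} hit by 3; {[4,8]} hit by 8; {[12,13],[11,14],[13,15]} hit by 13; {[15,18],[18,20]} hit by 18; {[23,24]} hit by 24.
Points: 3, 8, 13, 18, 24 (5 total).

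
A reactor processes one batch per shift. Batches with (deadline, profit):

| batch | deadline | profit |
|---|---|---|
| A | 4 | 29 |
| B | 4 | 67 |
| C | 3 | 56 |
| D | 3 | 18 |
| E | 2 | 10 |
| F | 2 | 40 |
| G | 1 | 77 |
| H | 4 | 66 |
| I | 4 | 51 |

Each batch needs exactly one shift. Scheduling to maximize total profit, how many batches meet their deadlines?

4

Profit order: G=77 B=67 H=66 C=56 I=51 F=40 A=29 D=18 E=10
Assign: G→slot 1, B→slot 4, H→slot 3, C→slot 2, I skipped, F skipped, A skipped, D skipped, E skipped.
Slots: [1:G] [2:C] [3:H] [4:B]
4 of 9 scheduled.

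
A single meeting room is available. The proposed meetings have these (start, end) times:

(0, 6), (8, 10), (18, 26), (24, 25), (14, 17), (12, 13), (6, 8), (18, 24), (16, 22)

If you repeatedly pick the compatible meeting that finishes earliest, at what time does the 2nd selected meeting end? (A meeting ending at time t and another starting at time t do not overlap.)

8

Sort by end time and greedily take each interval whose start is ≥ the last chosen end.
Sorted by end: (0,6)  (6,8)  (8,10)  (12,13)  (14,17)  (16,22)  (18,24)  (24,25)  (18,26)
take (0,6); take (6,8); take (8,10); take (12,13); take (14,17); skip (16,22); take (18,24); take (24,25).
Selected: (0,6) (6,8) (8,10) (12,13) (14,17) (18,24) (24,25)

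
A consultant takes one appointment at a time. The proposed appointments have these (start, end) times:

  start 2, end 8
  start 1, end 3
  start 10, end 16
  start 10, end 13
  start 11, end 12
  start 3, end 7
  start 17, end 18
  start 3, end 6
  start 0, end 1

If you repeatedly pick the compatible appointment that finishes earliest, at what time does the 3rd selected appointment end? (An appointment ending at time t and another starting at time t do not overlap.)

Sorted by end: (0,1)  (1,3)  (3,6)  (3,7)  (2,8)  (11,12)  (10,13)  (10,16)  (17,18)
take (0,1); take (1,3); take (3,6); skip (3,7); take (11,12); take (17,18).
Selected: (0,1) (1,3) (3,6) (11,12) (17,18)

6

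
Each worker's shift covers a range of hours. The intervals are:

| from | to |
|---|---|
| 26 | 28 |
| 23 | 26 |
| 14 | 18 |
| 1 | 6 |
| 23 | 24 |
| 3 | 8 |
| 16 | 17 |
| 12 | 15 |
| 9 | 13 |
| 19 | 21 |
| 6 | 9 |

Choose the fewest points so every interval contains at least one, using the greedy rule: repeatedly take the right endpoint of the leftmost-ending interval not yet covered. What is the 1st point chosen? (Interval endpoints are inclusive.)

By right end: [1,6]  [3,8]  [6,9]  [9,13]  [12,15]  [16,17]  [14,18]  [19,21]  [23,24]  [23,26]  [26,28]
[1,6] uncovered → point at 6; [9,13] uncovered → point at 13; [16,17] uncovered → point at 17; [19,21] uncovered → point at 21; [23,24] uncovered → point at 24; [26,28] uncovered → point at 28.
Points: 6, 13, 17, 21, 24, 28 (6 total).

6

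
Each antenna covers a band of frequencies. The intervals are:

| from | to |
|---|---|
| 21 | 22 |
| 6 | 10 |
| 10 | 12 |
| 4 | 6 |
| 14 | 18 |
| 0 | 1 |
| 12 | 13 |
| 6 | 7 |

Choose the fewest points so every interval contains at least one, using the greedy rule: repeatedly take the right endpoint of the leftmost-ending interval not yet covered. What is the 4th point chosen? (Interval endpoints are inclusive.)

18

Process intervals by earliest right end; each time one isn't hit yet, stab at its right endpoint.
By right end: [0,1]  [4,6]  [6,7]  [6,10]  [10,12]  [12,13]  [14,18]  [21,22]
[0,1] uncovered → point at 1; [4,6] uncovered → point at 6; [10,12] uncovered → point at 12; [14,18] uncovered → point at 18; [21,22] uncovered → point at 22.
Points: 1, 6, 12, 18, 22 (5 total).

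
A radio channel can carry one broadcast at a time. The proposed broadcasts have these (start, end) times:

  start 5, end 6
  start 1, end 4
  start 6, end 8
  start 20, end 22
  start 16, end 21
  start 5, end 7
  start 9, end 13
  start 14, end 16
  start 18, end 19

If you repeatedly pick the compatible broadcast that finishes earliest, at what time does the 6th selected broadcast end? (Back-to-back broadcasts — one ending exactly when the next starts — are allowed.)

19

By end time: (1,4), (5,6), (5,7), (6,8), (9,13), (14,16), (18,19), (16,21), (20,22).
Pick (1,4); next start ≥ 4 → (5,6); next start ≥ 6 → (6,8); next start ≥ 8 → (9,13); next start ≥ 13 → (14,16); next start ≥ 16 → (18,19); next start ≥ 19 → (20,22).
Selected: (1,4) (5,6) (6,8) (9,13) (14,16) (18,19) (20,22)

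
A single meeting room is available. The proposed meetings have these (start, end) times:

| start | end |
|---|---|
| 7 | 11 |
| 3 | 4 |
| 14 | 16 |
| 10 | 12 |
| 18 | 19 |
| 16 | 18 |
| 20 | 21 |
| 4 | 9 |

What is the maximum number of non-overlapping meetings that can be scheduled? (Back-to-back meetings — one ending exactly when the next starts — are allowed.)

7

Greedy by earliest finish: after sorting by end time, pick each interval compatible with the last pick.
By end time: (3,4), (4,9), (7,11), (10,12), (14,16), (16,18), (18,19), (20,21).
Pick (3,4); next start ≥ 4 → (4,9); next start ≥ 9 → (10,12); next start ≥ 12 → (14,16); next start ≥ 16 → (16,18); next start ≥ 18 → (18,19); next start ≥ 19 → (20,21).
Selected 7 meetings.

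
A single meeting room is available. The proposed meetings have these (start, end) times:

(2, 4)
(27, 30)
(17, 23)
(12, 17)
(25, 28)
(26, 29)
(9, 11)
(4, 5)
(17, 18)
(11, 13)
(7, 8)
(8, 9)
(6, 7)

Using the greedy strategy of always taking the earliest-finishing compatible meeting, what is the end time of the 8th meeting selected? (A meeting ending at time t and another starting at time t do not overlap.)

18

Order by finish time; keep every interval that doesn't clash with the previous kept one.
By end time: (2,4), (4,5), (6,7), (7,8), (8,9), (9,11), (11,13), (12,17), (17,18), (17,23), (25,28), (26,29), (27,30).
Pick (2,4); next start ≥ 4 → (4,5); next start ≥ 5 → (6,7); next start ≥ 7 → (7,8); next start ≥ 8 → (8,9); next start ≥ 9 → (9,11); next start ≥ 11 → (11,13); next start ≥ 13 → (17,18); next start ≥ 18 → (25,28).
Selected: (2,4) (4,5) (6,7) (7,8) (8,9) (9,11) (11,13) (17,18) (25,28)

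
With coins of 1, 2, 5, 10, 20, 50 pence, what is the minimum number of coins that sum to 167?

6

167 − 3×50→17 − 1×10→7 − 1×5→2 − 1×2→0
Total coins = 3 + 1 + 1 + 1 = 6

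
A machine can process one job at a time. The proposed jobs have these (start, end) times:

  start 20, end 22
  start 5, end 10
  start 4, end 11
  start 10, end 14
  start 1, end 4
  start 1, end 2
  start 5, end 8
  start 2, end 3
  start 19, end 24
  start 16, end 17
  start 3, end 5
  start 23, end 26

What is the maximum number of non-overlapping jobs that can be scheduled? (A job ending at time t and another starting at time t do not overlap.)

8

Greedy by earliest finish: after sorting by end time, pick each interval compatible with the last pick.
Sorted by end: (1,2)  (2,3)  (1,4)  (3,5)  (5,8)  (5,10)  (4,11)  (10,14)  (16,17)  (20,22)  (19,24)  (23,26)
take (1,2); take (2,3); take (3,5); take (5,8); skip (5,10); skip (4,11); take (10,14); take (16,17); take (20,22); skip (19,24); take (23,26).
Selected 8 jobs.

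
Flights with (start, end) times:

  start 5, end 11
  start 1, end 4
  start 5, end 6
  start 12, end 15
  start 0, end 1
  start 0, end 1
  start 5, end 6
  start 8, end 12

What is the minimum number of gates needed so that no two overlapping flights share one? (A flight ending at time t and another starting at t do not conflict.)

3

The answer is the maximum number of intervals overlapping at any instant.
Events (time:±→running): 0:+→1 0:+→2 1:-→1 1:-→0 1:+→1 4:-→0 5:+→1 5:+→2 5:+→3 … peak 3.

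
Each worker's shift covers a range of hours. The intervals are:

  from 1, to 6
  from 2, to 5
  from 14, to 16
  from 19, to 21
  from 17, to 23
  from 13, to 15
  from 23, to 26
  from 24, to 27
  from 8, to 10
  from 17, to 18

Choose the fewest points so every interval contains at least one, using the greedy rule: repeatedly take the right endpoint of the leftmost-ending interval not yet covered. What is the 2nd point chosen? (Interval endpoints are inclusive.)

Sort by right endpoint; whenever an interval is uncovered, place a point at its right end.
By right end: [2,5]  [1,6]  [8,10]  [13,15]  [14,16]  [17,18]  [19,21]  [17,23]  [23,26]  [24,27]
[2,5] uncovered → point at 5; [8,10] uncovered → point at 10; [13,15] uncovered → point at 15; [17,18] uncovered → point at 18; [19,21] uncovered → point at 21; [23,26] uncovered → point at 26.
Points: 5, 10, 15, 18, 21, 26 (6 total).

10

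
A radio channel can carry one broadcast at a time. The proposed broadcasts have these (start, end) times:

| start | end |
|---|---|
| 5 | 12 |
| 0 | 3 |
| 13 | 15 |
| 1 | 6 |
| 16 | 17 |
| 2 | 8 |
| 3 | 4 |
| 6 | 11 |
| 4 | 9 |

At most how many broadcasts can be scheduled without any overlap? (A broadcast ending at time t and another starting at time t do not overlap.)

Sorted by end: (0,3)  (3,4)  (1,6)  (2,8)  (4,9)  (6,11)  (5,12)  (13,15)  (16,17)
take (0,3); take (3,4); skip (2,8); take (4,9); take (13,15); take (16,17).
Selected 5 broadcasts.

5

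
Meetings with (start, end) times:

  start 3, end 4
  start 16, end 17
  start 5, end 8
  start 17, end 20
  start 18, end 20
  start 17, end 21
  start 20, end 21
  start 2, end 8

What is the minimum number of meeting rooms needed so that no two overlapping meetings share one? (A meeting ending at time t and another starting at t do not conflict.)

3

starts: [2, 3, 5, 16, 17, 17, 18, 20]
ends:   [4, 8, 8, 17, 20, 20, 21, 21]
s2→1 s3→2 e4→1 s5→2 e8→1 e8→0 s16→1 e17→0 s17→1 s17→2 s18→3  — peak 3.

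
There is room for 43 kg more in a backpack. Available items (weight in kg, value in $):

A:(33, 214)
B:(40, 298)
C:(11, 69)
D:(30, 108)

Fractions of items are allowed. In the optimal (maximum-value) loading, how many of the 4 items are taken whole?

Sort by value per unit weight and fill in that order.
Ratios (sorted): B 7.45, A 6.48, C 6.27, D 3.60
take B (40 @ 298); take 3/33 of A → 19.45. Capacity used 43/43.
1 item(s) taken whole; one partial (take 3/33 of A).

1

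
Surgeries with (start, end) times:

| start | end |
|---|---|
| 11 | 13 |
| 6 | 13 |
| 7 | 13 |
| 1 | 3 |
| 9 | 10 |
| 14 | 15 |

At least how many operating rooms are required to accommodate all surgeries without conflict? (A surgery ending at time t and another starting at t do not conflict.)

3

Count concurrent intervals with a sweep; the peak is the room count.
Events (time:±→running): 1:+→1 3:-→0 6:+→1 7:+→2 9:+→3 … peak 3.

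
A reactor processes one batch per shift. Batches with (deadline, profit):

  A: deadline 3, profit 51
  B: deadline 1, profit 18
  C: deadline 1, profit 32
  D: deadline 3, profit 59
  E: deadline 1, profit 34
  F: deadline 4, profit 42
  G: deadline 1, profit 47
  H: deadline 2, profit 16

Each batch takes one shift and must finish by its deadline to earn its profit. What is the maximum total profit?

199

Take jobs in profit order; each goes to the latest open slot no later than its deadline.
By profit: D(d3,59), A(d3,51), G(d1,47), F(d4,42), E(d1,34), C(d1,32), B(d1,18), H(d2,16)
D→slot 3; A→slot 2; G→slot 1; F→slot 4; E skipped; C skipped; B skipped; H skipped.
Profit = 47 + 51 + 59 + 42 = 199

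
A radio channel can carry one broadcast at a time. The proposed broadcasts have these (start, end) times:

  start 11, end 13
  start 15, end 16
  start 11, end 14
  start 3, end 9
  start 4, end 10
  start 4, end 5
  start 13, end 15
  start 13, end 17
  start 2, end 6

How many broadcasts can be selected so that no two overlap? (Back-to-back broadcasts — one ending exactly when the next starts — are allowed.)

4

Greedy by earliest finish: after sorting by end time, pick each interval compatible with the last pick.
By end time: (4,5), (2,6), (3,9), (4,10), (11,13), (11,14), (13,15), (15,16), (13,17).
Pick (4,5); next start ≥ 5 → (11,13); next start ≥ 13 → (13,15); next start ≥ 15 → (15,16).
Selected 4 broadcasts.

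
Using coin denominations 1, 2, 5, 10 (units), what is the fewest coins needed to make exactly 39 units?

6

Greedy: take as many of the largest coin as possible, then repeat with the remainder.
39 = 3×10 + 1×5 + 2×2
Total coins = 3 + 1 + 2 = 6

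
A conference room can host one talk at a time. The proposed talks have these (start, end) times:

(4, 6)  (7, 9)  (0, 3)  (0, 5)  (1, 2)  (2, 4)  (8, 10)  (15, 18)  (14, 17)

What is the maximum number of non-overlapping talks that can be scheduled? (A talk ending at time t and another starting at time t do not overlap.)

Order by finish time; keep every interval that doesn't clash with the previous kept one.
Sorted by end: (1,2)  (0,3)  (2,4)  (0,5)  (4,6)  (7,9)  (8,10)  (14,17)  (15,18)
take (1,2); skip (0,3); take (2,4); take (4,6); take (7,9); skip (8,10); take (14,17).
Selected 5 talks.

5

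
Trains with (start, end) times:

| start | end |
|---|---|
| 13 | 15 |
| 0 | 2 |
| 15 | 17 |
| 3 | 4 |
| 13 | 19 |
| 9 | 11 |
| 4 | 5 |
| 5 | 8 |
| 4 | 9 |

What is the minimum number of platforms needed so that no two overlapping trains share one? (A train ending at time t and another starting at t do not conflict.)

Count concurrent intervals with a sweep; the peak is the room count.
starts: [0, 3, 4, 4, 5, 9, 13, 13, 15]
ends:   [2, 4, 5, 8, 9, 11, 15, 17, 19]
s0→1 e2→0 s3→1 e4→0 s4→1 s4→2  — peak 2.

2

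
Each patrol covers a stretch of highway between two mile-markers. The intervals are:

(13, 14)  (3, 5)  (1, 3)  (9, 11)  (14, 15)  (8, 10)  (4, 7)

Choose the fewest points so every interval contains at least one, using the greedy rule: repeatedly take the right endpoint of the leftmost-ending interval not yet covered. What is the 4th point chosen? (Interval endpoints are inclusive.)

Process intervals by earliest right end; each time one isn't hit yet, stab at its right endpoint.
By right end: [1,3]  [3,5]  [4,7]  [8,10]  [9,11]  [13,14]  [14,15]
[1,3] uncovered → point at 3; [4,7] uncovered → point at 7; [8,10] uncovered → point at 10; [13,14] uncovered → point at 14.
Points: 3, 7, 10, 14 (4 total).

14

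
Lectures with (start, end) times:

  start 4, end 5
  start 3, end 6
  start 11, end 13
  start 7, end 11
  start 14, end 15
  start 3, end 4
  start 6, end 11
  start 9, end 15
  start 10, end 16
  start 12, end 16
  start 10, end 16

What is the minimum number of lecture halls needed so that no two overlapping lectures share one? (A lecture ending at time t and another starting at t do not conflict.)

5

Count concurrent intervals with a sweep; the peak is the room count.
Events (time:±→running): 3:+→1 3:+→2 4:-→1 4:+→2 5:-→1 6:-→0 6:+→1 7:+→2 9:+→3 10:+→4 10:+→5 … peak 5.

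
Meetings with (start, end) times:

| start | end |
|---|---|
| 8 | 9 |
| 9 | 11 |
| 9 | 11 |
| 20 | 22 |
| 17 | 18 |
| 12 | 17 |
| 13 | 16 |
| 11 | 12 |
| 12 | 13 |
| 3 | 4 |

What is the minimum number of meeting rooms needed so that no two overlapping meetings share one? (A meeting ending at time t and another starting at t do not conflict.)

2

The answer is the maximum number of intervals overlapping at any instant.
starts: [3, 8, 9, 9, 11, 12, 12, 13, 17, 20]
ends:   [4, 9, 11, 11, 12, 13, 16, 17, 18, 22]
s3→1 e4→0 s8→1 e9→0 s9→1 s9→2  — peak 2.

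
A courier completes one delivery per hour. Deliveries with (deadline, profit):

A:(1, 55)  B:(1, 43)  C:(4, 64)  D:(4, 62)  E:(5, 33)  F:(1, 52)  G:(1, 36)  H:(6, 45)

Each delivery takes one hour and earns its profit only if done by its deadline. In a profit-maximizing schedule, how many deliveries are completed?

5

Sort by profit descending; place each in the latest free slot ≤ its deadline.
Profit order: C=64 D=62 A=55 F=52 H=45 B=43 G=36 E=33
Assign: C→slot 4, D→slot 3, A→slot 1, F skipped, H→slot 6, B skipped, G skipped, E→slot 5.
Slots: [1:A] [3:D] [4:C] [5:E] [6:H]
5 of 8 scheduled.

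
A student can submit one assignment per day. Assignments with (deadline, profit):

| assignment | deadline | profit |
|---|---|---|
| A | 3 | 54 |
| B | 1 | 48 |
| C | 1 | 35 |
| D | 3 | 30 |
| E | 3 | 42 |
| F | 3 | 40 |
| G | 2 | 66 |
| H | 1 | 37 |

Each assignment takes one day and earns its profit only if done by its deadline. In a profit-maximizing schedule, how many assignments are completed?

3

Sort by profit descending; place each in the latest free slot ≤ its deadline.
Profit order: G=66 A=54 B=48 E=42 F=40 H=37 C=35 D=30
Assign: G→slot 2, A→slot 3, B→slot 1, E skipped, F skipped, H skipped, C skipped, D skipped.
Slots: [1:B] [2:G] [3:A]
3 of 8 scheduled.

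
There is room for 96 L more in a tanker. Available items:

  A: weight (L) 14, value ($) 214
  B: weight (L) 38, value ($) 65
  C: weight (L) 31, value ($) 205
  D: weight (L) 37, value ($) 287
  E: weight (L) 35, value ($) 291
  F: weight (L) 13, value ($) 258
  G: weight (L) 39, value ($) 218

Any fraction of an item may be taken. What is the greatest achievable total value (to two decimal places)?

1026.73

Greedy by value/weight ratio, highest first.
Ratios (sorted): F 19.85, A 15.29, E 8.31, D 7.76, C 6.61, G 5.59, B 1.71
take F (13 @ 258); take A (14 @ 214); take E (35 @ 291); take 34/37 of D → 263.73. Capacity used 96/96.
Total value = 1026.73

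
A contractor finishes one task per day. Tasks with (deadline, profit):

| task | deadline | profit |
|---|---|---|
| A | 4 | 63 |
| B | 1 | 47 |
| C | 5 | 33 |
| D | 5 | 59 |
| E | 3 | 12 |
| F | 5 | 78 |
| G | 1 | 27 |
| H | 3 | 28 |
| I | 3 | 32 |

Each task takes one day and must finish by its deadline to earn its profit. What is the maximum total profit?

Sort by profit descending; place each in the latest free slot ≤ its deadline.
Profit order: F=78 A=63 D=59 B=47 C=33 I=32 H=28 G=27 E=12
Assign: F→slot 5, A→slot 4, D→slot 3, B→slot 1, C→slot 2, I skipped, H skipped, G skipped, E skipped.
Slots: [1:B] [2:C] [3:D] [4:A] [5:F]
Profit = 47 + 33 + 59 + 63 + 78 = 280

280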